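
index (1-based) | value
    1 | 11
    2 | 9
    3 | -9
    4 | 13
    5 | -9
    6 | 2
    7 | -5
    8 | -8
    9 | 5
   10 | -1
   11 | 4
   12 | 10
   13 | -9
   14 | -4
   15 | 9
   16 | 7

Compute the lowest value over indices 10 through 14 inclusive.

Elements at indices 10..14: -1, 4, 10, -9, -4
min(-1, 4, 10, -9, -4) = -9

-9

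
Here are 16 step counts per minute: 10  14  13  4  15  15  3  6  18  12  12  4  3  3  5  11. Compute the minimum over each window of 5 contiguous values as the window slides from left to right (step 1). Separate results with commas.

[10, 14, 13, 4, 15] → min 4
[14, 13, 4, 15, 15] → min 4
[13, 4, 15, 15, 3] → min 3
[4, 15, 15, 3, 6] → min 3
[15, 15, 3, 6, 18] → min 3
[15, 3, 6, 18, 12] → min 3
[3, 6, 18, 12, 12] → min 3
[6, 18, 12, 12, 4] → min 4
[18, 12, 12, 4, 3] → min 3
[12, 12, 4, 3, 3] → min 3
[12, 4, 3, 3, 5] → min 3
[4, 3, 3, 5, 11] → min 3

4, 4, 3, 3, 3, 3, 3, 4, 3, 3, 3, 3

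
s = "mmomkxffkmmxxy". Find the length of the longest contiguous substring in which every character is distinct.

5

add m: [m] len 1
add m (repeat m, move left end past it): [m] len 1
add o: [m, o] len 2
add m (repeat m, move left end past it): [o, m] len 2
add k: [o, m, k] len 3
add x: [o, m, k, x] len 4
add f: [o, m, k, x, f] len 5
add f (repeat f, move left end past it): [f] len 1
add k: [f, k] len 2
add m: [f, k, m] len 3
add m (repeat m, move left end past it): [m] len 1
add x: [m, x] len 2
add x (repeat x, move left end past it): [x] len 1
add y: [x, y] len 2
Longest all-distinct length: 5.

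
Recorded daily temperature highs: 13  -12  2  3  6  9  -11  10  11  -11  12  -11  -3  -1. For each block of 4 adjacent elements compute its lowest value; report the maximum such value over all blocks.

Each size-4 window and its min:
(13, -12, 2, 3) → min -12
(-12, 2, 3, 6) → min -12
(2, 3, 6, 9) → min 2
(3, 6, 9, -11) → min -11
(6, 9, -11, 10) → min -11
(9, -11, 10, 11) → min -11
(-11, 10, 11, -11) → min -11
(10, 11, -11, 12) → min -11
(11, -11, 12, -11) → min -11
(-11, 12, -11, -3) → min -11
(12, -11, -3, -1) → min -11
Maximum of these is 2.

2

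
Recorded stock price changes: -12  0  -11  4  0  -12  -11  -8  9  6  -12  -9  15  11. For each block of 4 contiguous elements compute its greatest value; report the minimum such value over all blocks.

-12 0 -11 4 → max 4
0 -11 4 0 → max 4
-11 4 0 -12 → max 4
4 0 -12 -11 → max 4
0 -12 -11 -8 → max 0
-12 -11 -8 9 → max 9
-11 -8 9 6 → max 9
-8 9 6 -12 → max 9
9 6 -12 -9 → max 9
6 -12 -9 15 → max 15
-12 -9 15 11 → max 15
Minimum of these is 0.

0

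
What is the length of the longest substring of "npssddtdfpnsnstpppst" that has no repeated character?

[n] len 1
[n, p] len 2
[n, p, s] len 3
[s] len 1
[s, d] len 2
[d] len 1
[d, t] len 2
[t, d] len 2
[t, d, f] len 3
[t, d, f, p] len 4
[t, d, f, p, n] len 5
[t, d, f, p, n, s] len 6
[s, n] len 2
[n, s] len 2
[n, s, t] len 3
[n, s, t, p] len 4
[p] len 1
[p] len 1
[p, s] len 2
[p, s, t] len 3
Longest all-distinct length: 6.

6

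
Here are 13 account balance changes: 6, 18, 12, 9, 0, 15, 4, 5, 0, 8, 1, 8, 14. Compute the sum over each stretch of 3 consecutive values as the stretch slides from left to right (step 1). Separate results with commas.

36, 39, 21, 24, 19, 24, 9, 13, 9, 17, 23

Sliding a size-3 window across the 13 values:
(6, 18, 12) → sum 36
(18, 12, 9) → sum 39
(12, 9, 0) → sum 21
(9, 0, 15) → sum 24
(0, 15, 4) → sum 19
(15, 4, 5) → sum 24
(4, 5, 0) → sum 9
(5, 0, 8) → sum 13
(0, 8, 1) → sum 9
(8, 1, 8) → sum 17
(1, 8, 14) → sum 23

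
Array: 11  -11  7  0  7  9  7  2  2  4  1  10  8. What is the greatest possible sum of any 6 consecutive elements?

[11, -11, 7, 0, 7, 9] → sum 23
[-11, 7, 0, 7, 9, 7] → sum 19
[7, 0, 7, 9, 7, 2] → sum 32
[0, 7, 9, 7, 2, 2] → sum 27
[7, 9, 7, 2, 2, 4] → sum 31
[9, 7, 2, 2, 4, 1] → sum 25
[7, 2, 2, 4, 1, 10] → sum 26
[2, 2, 4, 1, 10, 8] → sum 27
Greatest of these is 32.

32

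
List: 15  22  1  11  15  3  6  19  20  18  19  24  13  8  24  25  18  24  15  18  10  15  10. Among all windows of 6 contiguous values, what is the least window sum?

15 22 1 11 15 3 → sum 67
22 1 11 15 3 6 → sum 58
1 11 15 3 6 19 → sum 55
11 15 3 6 19 20 → sum 74
15 3 6 19 20 18 → sum 81
3 6 19 20 18 19 → sum 85
6 19 20 18 19 24 → sum 106
19 20 18 19 24 13 → sum 113
20 18 19 24 13 8 → sum 102
18 19 24 13 8 24 → sum 106
19 24 13 8 24 25 → sum 113
24 13 8 24 25 18 → sum 112
13 8 24 25 18 24 → sum 112
8 24 25 18 24 15 → sum 114
24 25 18 24 15 18 → sum 124
25 18 24 15 18 10 → sum 110
18 24 15 18 10 15 → sum 100
24 15 18 10 15 10 → sum 92
Least of these is 55.

55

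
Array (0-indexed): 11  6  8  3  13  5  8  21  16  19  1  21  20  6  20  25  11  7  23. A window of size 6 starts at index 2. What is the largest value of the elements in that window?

Elements at indices 2..7: 8, 3, 13, 5, 8, 21
max(8, 3, 13, 5, 8, 21) = 21

21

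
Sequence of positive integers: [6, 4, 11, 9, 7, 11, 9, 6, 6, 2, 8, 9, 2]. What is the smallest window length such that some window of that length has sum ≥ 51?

6

add 6: running sum 6 < 51
add 4: running sum 10 < 51
add 11: running sum 21 < 51
add 9: running sum 30 < 51
add 7: running sum 37 < 51
add 11: running sum 48 < 51
end 6: [4, 11, 9, 7, 11, 9] sum 51, len 6
end 7: [11, 9, 7, 11, 9, 6] sum 53, len 6
end 8: [11, 9, 7, 11, 9, 6, 6] sum 59, len 7
end 9: [11, 9, 7, 11, 9, 6, 6, 2] sum 61, len 8
end 10: [9, 7, 11, 9, 6, 6, 2, 8] sum 58, len 8
end 11: [11, 9, 6, 6, 2, 8, 9] sum 51, len 7
end 12: [11, 9, 6, 6, 2, 8, 9, 2] sum 53, len 8
Shortest qualifying length: 6.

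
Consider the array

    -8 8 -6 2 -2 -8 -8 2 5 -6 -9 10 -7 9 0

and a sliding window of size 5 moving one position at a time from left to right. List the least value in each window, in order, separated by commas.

-8, -8, -8, -8, -8, -8, -9, -9, -9, -9, -9

(-8, 8, -6, 2, -2) → min -8
(8, -6, 2, -2, -8) → min -8
(-6, 2, -2, -8, -8) → min -8
(2, -2, -8, -8, 2) → min -8
(-2, -8, -8, 2, 5) → min -8
(-8, -8, 2, 5, -6) → min -8
(-8, 2, 5, -6, -9) → min -9
(2, 5, -6, -9, 10) → min -9
(5, -6, -9, 10, -7) → min -9
(-6, -9, 10, -7, 9) → min -9
(-9, 10, -7, 9, 0) → min -9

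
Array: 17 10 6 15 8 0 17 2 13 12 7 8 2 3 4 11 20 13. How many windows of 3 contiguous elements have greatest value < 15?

[17, 10, 6] → max 17
[10, 6, 15] → max 15
[6, 15, 8] → max 15
[15, 8, 0] → max 15
[8, 0, 17] → max 17
[0, 17, 2] → max 17
[17, 2, 13] → max 17
[2, 13, 12] → max 13  < 15 ✓
[13, 12, 7] → max 13  < 15 ✓
[12, 7, 8] → max 12  < 15 ✓
[7, 8, 2] → max 8  < 15 ✓
[8, 2, 3] → max 8  < 15 ✓
[2, 3, 4] → max 4  < 15 ✓
[3, 4, 11] → max 11  < 15 ✓
[4, 11, 20] → max 20
[11, 20, 13] → max 20
7 windows satisfy the condition.

7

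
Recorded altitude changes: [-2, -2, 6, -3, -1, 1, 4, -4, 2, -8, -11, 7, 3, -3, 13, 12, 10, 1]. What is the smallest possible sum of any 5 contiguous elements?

-2 -2 6 -3 -1 → sum -2
-2 6 -3 -1 1 → sum 1
6 -3 -1 1 4 → sum 7
-3 -1 1 4 -4 → sum -3
-1 1 4 -4 2 → sum 2
1 4 -4 2 -8 → sum -5
4 -4 2 -8 -11 → sum -17
-4 2 -8 -11 7 → sum -14
2 -8 -11 7 3 → sum -7
-8 -11 7 3 -3 → sum -12
-11 7 3 -3 13 → sum 9
7 3 -3 13 12 → sum 32
3 -3 13 12 10 → sum 35
-3 13 12 10 1 → sum 33
Smallest of these is -17.

-17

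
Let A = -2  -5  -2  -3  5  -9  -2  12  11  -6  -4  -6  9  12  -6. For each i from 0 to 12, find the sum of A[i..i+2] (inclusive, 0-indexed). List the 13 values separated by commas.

-9, -10, 0, -7, -6, 1, 21, 17, 1, -16, -1, 15, 15

(-2, -5, -2) → sum -9
(-5, -2, -3) → sum -10
(-2, -3, 5) → sum 0
(-3, 5, -9) → sum -7
(5, -9, -2) → sum -6
(-9, -2, 12) → sum 1
(-2, 12, 11) → sum 21
(12, 11, -6) → sum 17
(11, -6, -4) → sum 1
(-6, -4, -6) → sum -16
(-4, -6, 9) → sum -1
(-6, 9, 12) → sum 15
(9, 12, -6) → sum 15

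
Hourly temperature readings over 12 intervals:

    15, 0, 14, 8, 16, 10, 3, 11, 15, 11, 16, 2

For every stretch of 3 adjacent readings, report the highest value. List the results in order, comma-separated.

15, 14, 16, 16, 16, 11, 15, 15, 16, 16

Sliding a size-3 window across the 12 values:
[15, 0, 14] → max 15
[0, 14, 8] → max 14
[14, 8, 16] → max 16
[8, 16, 10] → max 16
[16, 10, 3] → max 16
[10, 3, 11] → max 11
[3, 11, 15] → max 15
[11, 15, 11] → max 15
[15, 11, 16] → max 16
[11, 16, 2] → max 16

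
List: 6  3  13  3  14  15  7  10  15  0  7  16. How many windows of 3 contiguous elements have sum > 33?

6 3 13 → sum 22
3 13 3 → sum 19
13 3 14 → sum 30
3 14 15 → sum 32
14 15 7 → sum 36  > 33 ✓
15 7 10 → sum 32
7 10 15 → sum 32
10 15 0 → sum 25
15 0 7 → sum 22
0 7 16 → sum 23
1 window satisfy the condition.

1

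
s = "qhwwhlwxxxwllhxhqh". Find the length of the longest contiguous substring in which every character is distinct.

4

add q: [q] len 1
add h: [q, h] len 2
add w: [q, h, w] len 3
add w (repeat w, move left end past it): [w] len 1
add h: [w, h] len 2
add l: [w, h, l] len 3
add w (repeat w, move left end past it): [h, l, w] len 3
add x: [h, l, w, x] len 4
add x (repeat x, move left end past it): [x] len 1
add x (repeat x, move left end past it): [x] len 1
add w: [x, w] len 2
add l: [x, w, l] len 3
add l (repeat l, move left end past it): [l] len 1
add h: [l, h] len 2
add x: [l, h, x] len 3
add h (repeat h, move left end past it): [x, h] len 2
add q: [x, h, q] len 3
add h (repeat h, move left end past it): [q, h] len 2
Longest all-distinct length: 4.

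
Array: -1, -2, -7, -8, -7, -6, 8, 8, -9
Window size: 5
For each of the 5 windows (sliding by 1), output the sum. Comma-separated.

-25, -30, -20, -5, -6

[-1, -2, -7, -8, -7] → sum -25
[-2, -7, -8, -7, -6] → sum -30
[-7, -8, -7, -6, 8] → sum -20
[-8, -7, -6, 8, 8] → sum -5
[-7, -6, 8, 8, -9] → sum -6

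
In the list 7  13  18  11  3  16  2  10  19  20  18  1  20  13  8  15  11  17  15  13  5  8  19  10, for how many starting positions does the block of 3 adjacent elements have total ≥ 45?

3

7 13 18 → sum 38
13 18 11 → sum 42
18 11 3 → sum 32
11 3 16 → sum 30
3 16 2 → sum 21
16 2 10 → sum 28
2 10 19 → sum 31
10 19 20 → sum 49  ≥ 45 ✓
19 20 18 → sum 57  ≥ 45 ✓
20 18 1 → sum 39
18 1 20 → sum 39
1 20 13 → sum 34
20 13 8 → sum 41
13 8 15 → sum 36
8 15 11 → sum 34
15 11 17 → sum 43
11 17 15 → sum 43
17 15 13 → sum 45  ≥ 45 ✓
15 13 5 → sum 33
13 5 8 → sum 26
5 8 19 → sum 32
8 19 10 → sum 37
3 windows satisfy the condition.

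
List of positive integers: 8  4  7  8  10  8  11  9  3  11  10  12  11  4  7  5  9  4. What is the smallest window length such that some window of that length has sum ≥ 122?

15

add 8: running sum 8 < 122
add 4: running sum 12 < 122
add 7: running sum 19 < 122
add 8: running sum 27 < 122
add 10: running sum 37 < 122
add 8: running sum 45 < 122
add 11: running sum 56 < 122
add 9: running sum 65 < 122
add 3: running sum 68 < 122
add 11: running sum 79 < 122
add 10: running sum 89 < 122
add 12: running sum 101 < 122
add 11: running sum 112 < 122
add 4: running sum 116 < 122
end 14: [8, 4, 7, 8, 10, 8, 11, 9, 3, 11, 10, 12, 11, 4, 7] sum 123, len 15
end 15: [8, 4, 7, 8, 10, 8, 11, 9, 3, 11, 10, 12, 11, 4, 7, 5] sum 128, len 16
end 16: [7, 8, 10, 8, 11, 9, 3, 11, 10, 12, 11, 4, 7, 5, 9] sum 125, len 15
end 17: [8, 10, 8, 11, 9, 3, 11, 10, 12, 11, 4, 7, 5, 9, 4] sum 122, len 15
Shortest qualifying length: 15.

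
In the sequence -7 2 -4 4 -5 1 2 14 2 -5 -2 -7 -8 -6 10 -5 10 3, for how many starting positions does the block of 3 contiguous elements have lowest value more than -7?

11

[-7, 2, -4] → min -7
[2, -4, 4] → min -4  > -7 ✓
[-4, 4, -5] → min -5  > -7 ✓
[4, -5, 1] → min -5  > -7 ✓
[-5, 1, 2] → min -5  > -7 ✓
[1, 2, 14] → min 1  > -7 ✓
[2, 14, 2] → min 2  > -7 ✓
[14, 2, -5] → min -5  > -7 ✓
[2, -5, -2] → min -5  > -7 ✓
[-5, -2, -7] → min -7
[-2, -7, -8] → min -8
[-7, -8, -6] → min -8
[-8, -6, 10] → min -8
[-6, 10, -5] → min -6  > -7 ✓
[10, -5, 10] → min -5  > -7 ✓
[-5, 10, 3] → min -5  > -7 ✓
11 windows satisfy the condition.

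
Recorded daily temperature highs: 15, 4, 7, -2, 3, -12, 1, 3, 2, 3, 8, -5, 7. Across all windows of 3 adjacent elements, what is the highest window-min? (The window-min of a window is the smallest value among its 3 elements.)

[15, 4, 7] → min 4
[4, 7, -2] → min -2
[7, -2, 3] → min -2
[-2, 3, -12] → min -12
[3, -12, 1] → min -12
[-12, 1, 3] → min -12
[1, 3, 2] → min 1
[3, 2, 3] → min 2
[2, 3, 8] → min 2
[3, 8, -5] → min -5
[8, -5, 7] → min -5
Highest of these is 4.

4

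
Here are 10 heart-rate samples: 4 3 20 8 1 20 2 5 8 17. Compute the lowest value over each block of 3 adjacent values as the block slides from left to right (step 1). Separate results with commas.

3, 3, 1, 1, 1, 2, 2, 5

Sliding a size-3 window across the 10 values:
4 3 20 → min 3
3 20 8 → min 3
20 8 1 → min 1
8 1 20 → min 1
1 20 2 → min 1
20 2 5 → min 2
2 5 8 → min 2
5 8 17 → min 5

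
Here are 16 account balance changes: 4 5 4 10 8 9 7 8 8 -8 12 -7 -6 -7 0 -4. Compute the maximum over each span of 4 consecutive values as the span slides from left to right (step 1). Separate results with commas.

10, 10, 10, 10, 9, 9, 8, 12, 12, 12, 12, 0, 0

4 5 4 10 → max 10
5 4 10 8 → max 10
4 10 8 9 → max 10
10 8 9 7 → max 10
8 9 7 8 → max 9
9 7 8 8 → max 9
7 8 8 -8 → max 8
8 8 -8 12 → max 12
8 -8 12 -7 → max 12
-8 12 -7 -6 → max 12
12 -7 -6 -7 → max 12
-7 -6 -7 0 → max 0
-6 -7 0 -4 → max 0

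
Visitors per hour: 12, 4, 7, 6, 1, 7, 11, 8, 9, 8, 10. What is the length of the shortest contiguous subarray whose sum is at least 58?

add 12: running sum 12 < 58
add 4: running sum 16 < 58
add 7: running sum 23 < 58
add 6: running sum 29 < 58
add 1: running sum 30 < 58
add 7: running sum 37 < 58
add 11: running sum 48 < 58
add 8: running sum 56 < 58
add 9: shortest ending here [12, 4, 7, 6, 1, 7, 11, 8, 9] sum 65, len 9
add 8: shortest ending here [4, 7, 6, 1, 7, 11, 8, 9, 8] sum 61, len 9
add 10: shortest ending here [6, 1, 7, 11, 8, 9, 8, 10] sum 60, len 8
Shortest qualifying length: 8.

8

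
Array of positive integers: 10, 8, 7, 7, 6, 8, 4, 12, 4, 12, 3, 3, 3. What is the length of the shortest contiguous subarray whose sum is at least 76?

10

add 10: running sum 10 < 76
add 8: running sum 18 < 76
add 7: running sum 25 < 76
add 7: running sum 32 < 76
add 6: running sum 38 < 76
add 8: running sum 46 < 76
add 4: running sum 50 < 76
add 12: running sum 62 < 76
add 4: running sum 66 < 76
add 12: shortest ending here [10, 8, 7, 7, 6, 8, 4, 12, 4, 12] sum 78, len 10
add 3: shortest ending here [10, 8, 7, 7, 6, 8, 4, 12, 4, 12, 3] sum 81, len 11
add 3: shortest ending here [10, 8, 7, 7, 6, 8, 4, 12, 4, 12, 3, 3] sum 84, len 12
add 3: shortest ending here [8, 7, 7, 6, 8, 4, 12, 4, 12, 3, 3, 3] sum 77, len 12
Shortest qualifying length: 10.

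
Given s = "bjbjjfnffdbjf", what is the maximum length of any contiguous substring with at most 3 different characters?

6

add b: window [b] (1 distinct), len 1
add j: window [b, j] (2 distinct), len 2
add b: window [b, j, b] (2 distinct), len 3
add j: window [b, j, b, j] (2 distinct), len 4
add j: window [b, j, b, j, j] (2 distinct), len 5
add f: window [b, j, b, j, j, f] (3 distinct), len 6
add n: window [j, j, f, n] (3 distinct), len 4
add f: window [j, j, f, n, f] (3 distinct), len 5
add f: window [j, j, f, n, f, f] (3 distinct), len 6
add d: window [f, n, f, f, d] (3 distinct), len 5
add b: window [f, f, d, b] (3 distinct), len 4
add j: window [d, b, j] (3 distinct), len 3
add f: window [b, j, f] (3 distinct), len 3
Longest length with ≤3 distinct: 6.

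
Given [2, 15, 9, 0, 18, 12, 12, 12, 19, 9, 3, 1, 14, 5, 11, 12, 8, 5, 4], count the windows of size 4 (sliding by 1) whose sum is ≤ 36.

8

(2, 15, 9, 0) → sum 26  ≤ 36 ✓
(15, 9, 0, 18) → sum 42
(9, 0, 18, 12) → sum 39
(0, 18, 12, 12) → sum 42
(18, 12, 12, 12) → sum 54
(12, 12, 12, 19) → sum 55
(12, 12, 19, 9) → sum 52
(12, 19, 9, 3) → sum 43
(19, 9, 3, 1) → sum 32  ≤ 36 ✓
(9, 3, 1, 14) → sum 27  ≤ 36 ✓
(3, 1, 14, 5) → sum 23  ≤ 36 ✓
(1, 14, 5, 11) → sum 31  ≤ 36 ✓
(14, 5, 11, 12) → sum 42
(5, 11, 12, 8) → sum 36  ≤ 36 ✓
(11, 12, 8, 5) → sum 36  ≤ 36 ✓
(12, 8, 5, 4) → sum 29  ≤ 36 ✓
8 windows satisfy the condition.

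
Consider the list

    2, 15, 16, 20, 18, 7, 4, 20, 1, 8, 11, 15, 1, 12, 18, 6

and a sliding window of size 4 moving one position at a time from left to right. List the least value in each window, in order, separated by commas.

(2, 15, 16, 20) → min 2
(15, 16, 20, 18) → min 15
(16, 20, 18, 7) → min 7
(20, 18, 7, 4) → min 4
(18, 7, 4, 20) → min 4
(7, 4, 20, 1) → min 1
(4, 20, 1, 8) → min 1
(20, 1, 8, 11) → min 1
(1, 8, 11, 15) → min 1
(8, 11, 15, 1) → min 1
(11, 15, 1, 12) → min 1
(15, 1, 12, 18) → min 1
(1, 12, 18, 6) → min 1

2, 15, 7, 4, 4, 1, 1, 1, 1, 1, 1, 1, 1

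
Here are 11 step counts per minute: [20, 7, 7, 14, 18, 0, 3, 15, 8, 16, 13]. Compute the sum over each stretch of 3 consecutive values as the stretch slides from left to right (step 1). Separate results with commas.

(20, 7, 7) → sum 34
(7, 7, 14) → sum 28
(7, 14, 18) → sum 39
(14, 18, 0) → sum 32
(18, 0, 3) → sum 21
(0, 3, 15) → sum 18
(3, 15, 8) → sum 26
(15, 8, 16) → sum 39
(8, 16, 13) → sum 37

34, 28, 39, 32, 21, 18, 26, 39, 37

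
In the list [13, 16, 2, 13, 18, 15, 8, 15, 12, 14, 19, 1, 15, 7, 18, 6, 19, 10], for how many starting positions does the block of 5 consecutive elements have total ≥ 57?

(13, 16, 2, 13, 18) → sum 62  ≥ 57 ✓
(16, 2, 13, 18, 15) → sum 64  ≥ 57 ✓
(2, 13, 18, 15, 8) → sum 56
(13, 18, 15, 8, 15) → sum 69  ≥ 57 ✓
(18, 15, 8, 15, 12) → sum 68  ≥ 57 ✓
(15, 8, 15, 12, 14) → sum 64  ≥ 57 ✓
(8, 15, 12, 14, 19) → sum 68  ≥ 57 ✓
(15, 12, 14, 19, 1) → sum 61  ≥ 57 ✓
(12, 14, 19, 1, 15) → sum 61  ≥ 57 ✓
(14, 19, 1, 15, 7) → sum 56
(19, 1, 15, 7, 18) → sum 60  ≥ 57 ✓
(1, 15, 7, 18, 6) → sum 47
(15, 7, 18, 6, 19) → sum 65  ≥ 57 ✓
(7, 18, 6, 19, 10) → sum 60  ≥ 57 ✓
11 windows satisfy the condition.

11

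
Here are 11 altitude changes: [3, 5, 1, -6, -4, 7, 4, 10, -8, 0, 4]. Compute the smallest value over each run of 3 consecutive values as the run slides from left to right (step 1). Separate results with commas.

1, -6, -6, -6, -4, 4, -8, -8, -8

[3, 5, 1] → min 1
[5, 1, -6] → min -6
[1, -6, -4] → min -6
[-6, -4, 7] → min -6
[-4, 7, 4] → min -4
[7, 4, 10] → min 4
[4, 10, -8] → min -8
[10, -8, 0] → min -8
[-8, 0, 4] → min -8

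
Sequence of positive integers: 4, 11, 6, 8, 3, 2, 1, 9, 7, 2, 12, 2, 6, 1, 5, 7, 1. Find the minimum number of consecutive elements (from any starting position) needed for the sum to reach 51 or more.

9

add 4: running sum 4 < 51
add 11: running sum 15 < 51
add 6: running sum 21 < 51
add 8: running sum 29 < 51
add 3: running sum 32 < 51
add 2: running sum 34 < 51
add 1: running sum 35 < 51
add 9: running sum 44 < 51
add 7: shortest ending here [4, 11, 6, 8, 3, 2, 1, 9, 7] sum 51, len 9
add 2: shortest ending here [4, 11, 6, 8, 3, 2, 1, 9, 7, 2] sum 53, len 10
add 12: shortest ending here [11, 6, 8, 3, 2, 1, 9, 7, 2, 12] sum 61, len 10
add 2: shortest ending here [6, 8, 3, 2, 1, 9, 7, 2, 12, 2] sum 52, len 10
add 6: shortest ending here [8, 3, 2, 1, 9, 7, 2, 12, 2, 6] sum 52, len 10
add 1: shortest ending here [8, 3, 2, 1, 9, 7, 2, 12, 2, 6, 1] sum 53, len 11
add 5: shortest ending here [8, 3, 2, 1, 9, 7, 2, 12, 2, 6, 1, 5] sum 58, len 12
add 7: shortest ending here [9, 7, 2, 12, 2, 6, 1, 5, 7] sum 51, len 9
add 1: shortest ending here [9, 7, 2, 12, 2, 6, 1, 5, 7, 1] sum 52, len 10
Shortest qualifying length: 9.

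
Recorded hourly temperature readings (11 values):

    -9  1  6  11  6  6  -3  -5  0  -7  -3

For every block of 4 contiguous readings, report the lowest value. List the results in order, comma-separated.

Sliding a size-4 window across the 11 values:
-9 1 6 11 → min -9
1 6 11 6 → min 1
6 11 6 6 → min 6
11 6 6 -3 → min -3
6 6 -3 -5 → min -5
6 -3 -5 0 → min -5
-3 -5 0 -7 → min -7
-5 0 -7 -3 → min -7

-9, 1, 6, -3, -5, -5, -7, -7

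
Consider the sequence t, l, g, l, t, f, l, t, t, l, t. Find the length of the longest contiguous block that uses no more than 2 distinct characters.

add t: window [t] (1 distinct), len 1
add l: window [t, l] (2 distinct), len 2
add g: window [l, g] (2 distinct), len 2
add l: window [l, g, l] (2 distinct), len 3
add t: window [l, t] (2 distinct), len 2
add f: window [t, f] (2 distinct), len 2
add l: window [f, l] (2 distinct), len 2
add t: window [l, t] (2 distinct), len 2
add t: window [l, t, t] (2 distinct), len 3
add l: window [l, t, t, l] (2 distinct), len 4
add t: window [l, t, t, l, t] (2 distinct), len 5
Longest length with ≤2 distinct: 5.

5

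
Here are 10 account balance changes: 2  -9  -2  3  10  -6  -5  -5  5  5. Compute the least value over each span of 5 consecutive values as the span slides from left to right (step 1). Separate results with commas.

(2, -9, -2, 3, 10) → min -9
(-9, -2, 3, 10, -6) → min -9
(-2, 3, 10, -6, -5) → min -6
(3, 10, -6, -5, -5) → min -6
(10, -6, -5, -5, 5) → min -6
(-6, -5, -5, 5, 5) → min -6

-9, -9, -6, -6, -6, -6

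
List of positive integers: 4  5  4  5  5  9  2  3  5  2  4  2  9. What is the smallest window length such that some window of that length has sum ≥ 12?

2

Extend right; whenever the sum reaches 12, record the length and shrink from the left:
add 4: running sum 4 < 12
add 5: running sum 9 < 12
end 2: [4, 5, 4] sum 13, len 3
end 3: [5, 4, 5] sum 14, len 3
end 4: [4, 5, 5] sum 14, len 3
end 5: [5, 9] sum 14, len 2
end 6: [5, 9, 2] sum 16, len 3
end 7: [9, 2, 3] sum 14, len 3
end 8: [9, 2, 3, 5] sum 19, len 4
end 9: [2, 3, 5, 2] sum 12, len 4
end 10: [3, 5, 2, 4] sum 14, len 4
end 11: [5, 2, 4, 2] sum 13, len 4
end 12: [4, 2, 9] sum 15, len 3
Shortest qualifying length: 2.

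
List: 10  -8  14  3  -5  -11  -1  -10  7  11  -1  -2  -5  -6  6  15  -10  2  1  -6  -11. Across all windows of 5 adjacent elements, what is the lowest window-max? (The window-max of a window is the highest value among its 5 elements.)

2

Window maxs for each of the 17 positions:
(10, -8, 14, 3, -5) → max 14
(-8, 14, 3, -5, -11) → max 14
(14, 3, -5, -11, -1) → max 14
(3, -5, -11, -1, -10) → max 3
(-5, -11, -1, -10, 7) → max 7
(-11, -1, -10, 7, 11) → max 11
(-1, -10, 7, 11, -1) → max 11
(-10, 7, 11, -1, -2) → max 11
(7, 11, -1, -2, -5) → max 11
(11, -1, -2, -5, -6) → max 11
(-1, -2, -5, -6, 6) → max 6
(-2, -5, -6, 6, 15) → max 15
(-5, -6, 6, 15, -10) → max 15
(-6, 6, 15, -10, 2) → max 15
(6, 15, -10, 2, 1) → max 15
(15, -10, 2, 1, -6) → max 15
(-10, 2, 1, -6, -11) → max 2
Lowest of these is 2.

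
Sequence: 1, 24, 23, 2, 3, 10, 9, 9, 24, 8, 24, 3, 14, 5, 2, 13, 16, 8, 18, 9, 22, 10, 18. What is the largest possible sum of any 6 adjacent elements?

86

Each size-6 window and its sum:
(1, 24, 23, 2, 3, 10) → sum 63
(24, 23, 2, 3, 10, 9) → sum 71
(23, 2, 3, 10, 9, 9) → sum 56
(2, 3, 10, 9, 9, 24) → sum 57
(3, 10, 9, 9, 24, 8) → sum 63
(10, 9, 9, 24, 8, 24) → sum 84
(9, 9, 24, 8, 24, 3) → sum 77
(9, 24, 8, 24, 3, 14) → sum 82
(24, 8, 24, 3, 14, 5) → sum 78
(8, 24, 3, 14, 5, 2) → sum 56
(24, 3, 14, 5, 2, 13) → sum 61
(3, 14, 5, 2, 13, 16) → sum 53
(14, 5, 2, 13, 16, 8) → sum 58
(5, 2, 13, 16, 8, 18) → sum 62
(2, 13, 16, 8, 18, 9) → sum 66
(13, 16, 8, 18, 9, 22) → sum 86
(16, 8, 18, 9, 22, 10) → sum 83
(8, 18, 9, 22, 10, 18) → sum 85
Largest of these is 86.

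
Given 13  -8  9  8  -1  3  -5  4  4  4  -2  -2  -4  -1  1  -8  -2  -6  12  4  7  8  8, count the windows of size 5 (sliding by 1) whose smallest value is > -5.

[13, -8, 9, 8, -1] → min -8
[-8, 9, 8, -1, 3] → min -8
[9, 8, -1, 3, -5] → min -5
[8, -1, 3, -5, 4] → min -5
[-1, 3, -5, 4, 4] → min -5
[3, -5, 4, 4, 4] → min -5
[-5, 4, 4, 4, -2] → min -5
[4, 4, 4, -2, -2] → min -2  > -5 ✓
[4, 4, -2, -2, -4] → min -4  > -5 ✓
[4, -2, -2, -4, -1] → min -4  > -5 ✓
[-2, -2, -4, -1, 1] → min -4  > -5 ✓
[-2, -4, -1, 1, -8] → min -8
[-4, -1, 1, -8, -2] → min -8
[-1, 1, -8, -2, -6] → min -8
[1, -8, -2, -6, 12] → min -8
[-8, -2, -6, 12, 4] → min -8
[-2, -6, 12, 4, 7] → min -6
[-6, 12, 4, 7, 8] → min -6
[12, 4, 7, 8, 8] → min 4  > -5 ✓
5 windows satisfy the condition.

5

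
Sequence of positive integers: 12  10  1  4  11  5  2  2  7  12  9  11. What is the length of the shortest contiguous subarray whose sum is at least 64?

Extend right; whenever the sum reaches 64, record the length and shrink from the left:
add 12: running sum 12 < 64
add 10: running sum 22 < 64
add 1: running sum 23 < 64
add 4: running sum 27 < 64
add 11: running sum 38 < 64
add 5: running sum 43 < 64
add 2: running sum 45 < 64
add 2: running sum 47 < 64
add 7: running sum 54 < 64
end 9: [12, 10, 1, 4, 11, 5, 2, 2, 7, 12] sum 66, len 10
end 10: [12, 10, 1, 4, 11, 5, 2, 2, 7, 12, 9] sum 75, len 11
end 11: [1, 4, 11, 5, 2, 2, 7, 12, 9, 11] sum 64, len 10
Shortest qualifying length: 10.

10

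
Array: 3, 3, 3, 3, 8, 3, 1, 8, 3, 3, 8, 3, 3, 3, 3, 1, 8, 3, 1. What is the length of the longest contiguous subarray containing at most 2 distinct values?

8

[3] 1 distinct, len 1
[3, 3] 1 distinct, len 2
[3, 3, 3] 1 distinct, len 3
[3, 3, 3, 3] 1 distinct, len 4
[3, 3, 3, 3, 8] 2 distinct, len 5
[3, 3, 3, 3, 8, 3] 2 distinct, len 6
[3, 1] 2 distinct, len 2
[1, 8] 2 distinct, len 2
[8, 3] 2 distinct, len 2
[8, 3, 3] 2 distinct, len 3
[8, 3, 3, 8] 2 distinct, len 4
[8, 3, 3, 8, 3] 2 distinct, len 5
[8, 3, 3, 8, 3, 3] 2 distinct, len 6
[8, 3, 3, 8, 3, 3, 3] 2 distinct, len 7
[8, 3, 3, 8, 3, 3, 3, 3] 2 distinct, len 8
[3, 3, 3, 3, 1] 2 distinct, len 5
[1, 8] 2 distinct, len 2
[8, 3] 2 distinct, len 2
[3, 1] 2 distinct, len 2
Longest length with ≤2 distinct: 8.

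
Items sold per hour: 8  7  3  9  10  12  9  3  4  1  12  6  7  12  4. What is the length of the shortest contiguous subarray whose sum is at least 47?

6

add 8: running sum 8 < 47
add 7: running sum 15 < 47
add 3: running sum 18 < 47
add 9: running sum 27 < 47
add 10: running sum 37 < 47
end 5: [8, 7, 3, 9, 10, 12] sum 49, len 6
end 6: [7, 3, 9, 10, 12, 9] sum 50, len 6
end 7: [7, 3, 9, 10, 12, 9, 3] sum 53, len 7
end 8: [9, 10, 12, 9, 3, 4] sum 47, len 6
end 9: [9, 10, 12, 9, 3, 4, 1] sum 48, len 7
end 10: [10, 12, 9, 3, 4, 1, 12] sum 51, len 7
end 11: [12, 9, 3, 4, 1, 12, 6] sum 47, len 7
end 12: [12, 9, 3, 4, 1, 12, 6, 7] sum 54, len 8
end 13: [9, 3, 4, 1, 12, 6, 7, 12] sum 54, len 8
end 14: [3, 4, 1, 12, 6, 7, 12, 4] sum 49, len 8
Shortest qualifying length: 6.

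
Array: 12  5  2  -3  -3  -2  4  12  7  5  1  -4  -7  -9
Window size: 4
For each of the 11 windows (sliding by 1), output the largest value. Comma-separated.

12, 5, 2, 4, 12, 12, 12, 12, 7, 5, 1

(12, 5, 2, -3) → max 12
(5, 2, -3, -3) → max 5
(2, -3, -3, -2) → max 2
(-3, -3, -2, 4) → max 4
(-3, -2, 4, 12) → max 12
(-2, 4, 12, 7) → max 12
(4, 12, 7, 5) → max 12
(12, 7, 5, 1) → max 12
(7, 5, 1, -4) → max 7
(5, 1, -4, -7) → max 5
(1, -4, -7, -9) → max 1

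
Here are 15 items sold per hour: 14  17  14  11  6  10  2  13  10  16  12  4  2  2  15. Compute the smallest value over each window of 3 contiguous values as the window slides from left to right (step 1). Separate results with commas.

[14, 17, 14] → min 14
[17, 14, 11] → min 11
[14, 11, 6] → min 6
[11, 6, 10] → min 6
[6, 10, 2] → min 2
[10, 2, 13] → min 2
[2, 13, 10] → min 2
[13, 10, 16] → min 10
[10, 16, 12] → min 10
[16, 12, 4] → min 4
[12, 4, 2] → min 2
[4, 2, 2] → min 2
[2, 2, 15] → min 2

14, 11, 6, 6, 2, 2, 2, 10, 10, 4, 2, 2, 2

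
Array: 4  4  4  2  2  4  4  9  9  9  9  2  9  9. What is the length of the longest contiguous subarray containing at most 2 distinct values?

add 4: window [4] (1 distinct), len 1
add 4: window [4, 4] (1 distinct), len 2
add 4: window [4, 4, 4] (1 distinct), len 3
add 2: window [4, 4, 4, 2] (2 distinct), len 4
add 2: window [4, 4, 4, 2, 2] (2 distinct), len 5
add 4: window [4, 4, 4, 2, 2, 4] (2 distinct), len 6
add 4: window [4, 4, 4, 2, 2, 4, 4] (2 distinct), len 7
add 9: window [4, 4, 9] (2 distinct), len 3
add 9: window [4, 4, 9, 9] (2 distinct), len 4
add 9: window [4, 4, 9, 9, 9] (2 distinct), len 5
add 9: window [4, 4, 9, 9, 9, 9] (2 distinct), len 6
add 2: window [9, 9, 9, 9, 2] (2 distinct), len 5
add 9: window [9, 9, 9, 9, 2, 9] (2 distinct), len 6
add 9: window [9, 9, 9, 9, 2, 9, 9] (2 distinct), len 7
Longest length with ≤2 distinct: 7.

7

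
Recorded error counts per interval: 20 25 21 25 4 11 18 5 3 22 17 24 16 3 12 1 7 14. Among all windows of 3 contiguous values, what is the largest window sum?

(20, 25, 21) → sum 66
(25, 21, 25) → sum 71
(21, 25, 4) → sum 50
(25, 4, 11) → sum 40
(4, 11, 18) → sum 33
(11, 18, 5) → sum 34
(18, 5, 3) → sum 26
(5, 3, 22) → sum 30
(3, 22, 17) → sum 42
(22, 17, 24) → sum 63
(17, 24, 16) → sum 57
(24, 16, 3) → sum 43
(16, 3, 12) → sum 31
(3, 12, 1) → sum 16
(12, 1, 7) → sum 20
(1, 7, 14) → sum 22
Largest of these is 71.

71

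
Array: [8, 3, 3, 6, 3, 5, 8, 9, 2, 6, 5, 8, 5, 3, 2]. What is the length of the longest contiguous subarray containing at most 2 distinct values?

4

add 8: window [8] (1 distinct), len 1
add 3: window [8, 3] (2 distinct), len 2
add 3: window [8, 3, 3] (2 distinct), len 3
add 6: window [3, 3, 6] (2 distinct), len 3
add 3: window [3, 3, 6, 3] (2 distinct), len 4
add 5: window [3, 5] (2 distinct), len 2
add 8: window [5, 8] (2 distinct), len 2
add 9: window [8, 9] (2 distinct), len 2
add 2: window [9, 2] (2 distinct), len 2
add 6: window [2, 6] (2 distinct), len 2
add 5: window [6, 5] (2 distinct), len 2
add 8: window [5, 8] (2 distinct), len 2
add 5: window [5, 8, 5] (2 distinct), len 3
add 3: window [5, 3] (2 distinct), len 2
add 2: window [3, 2] (2 distinct), len 2
Longest length with ≤2 distinct: 4.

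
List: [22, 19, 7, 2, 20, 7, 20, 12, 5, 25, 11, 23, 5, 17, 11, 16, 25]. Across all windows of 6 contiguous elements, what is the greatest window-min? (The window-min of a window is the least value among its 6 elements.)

5

(22, 19, 7, 2, 20, 7) → min 2
(19, 7, 2, 20, 7, 20) → min 2
(7, 2, 20, 7, 20, 12) → min 2
(2, 20, 7, 20, 12, 5) → min 2
(20, 7, 20, 12, 5, 25) → min 5
(7, 20, 12, 5, 25, 11) → min 5
(20, 12, 5, 25, 11, 23) → min 5
(12, 5, 25, 11, 23, 5) → min 5
(5, 25, 11, 23, 5, 17) → min 5
(25, 11, 23, 5, 17, 11) → min 5
(11, 23, 5, 17, 11, 16) → min 5
(23, 5, 17, 11, 16, 25) → min 5
Greatest of these is 5.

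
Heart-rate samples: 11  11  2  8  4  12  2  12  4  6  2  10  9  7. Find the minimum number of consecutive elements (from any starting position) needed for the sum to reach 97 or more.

14

add 11: running sum 11 < 97
add 11: running sum 22 < 97
add 2: running sum 24 < 97
add 8: running sum 32 < 97
add 4: running sum 36 < 97
add 12: running sum 48 < 97
add 2: running sum 50 < 97
add 12: running sum 62 < 97
add 4: running sum 66 < 97
add 6: running sum 72 < 97
add 2: running sum 74 < 97
add 10: running sum 84 < 97
add 9: running sum 93 < 97
add 7: shortest ending here [11, 11, 2, 8, 4, 12, 2, 12, 4, 6, 2, 10, 9, 7] sum 100, len 14
Shortest qualifying length: 14.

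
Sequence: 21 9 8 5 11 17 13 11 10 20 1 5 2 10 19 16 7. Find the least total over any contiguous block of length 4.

21 9 8 5 → sum 43
9 8 5 11 → sum 33
8 5 11 17 → sum 41
5 11 17 13 → sum 46
11 17 13 11 → sum 52
17 13 11 10 → sum 51
13 11 10 20 → sum 54
11 10 20 1 → sum 42
10 20 1 5 → sum 36
20 1 5 2 → sum 28
1 5 2 10 → sum 18
5 2 10 19 → sum 36
2 10 19 16 → sum 47
10 19 16 7 → sum 52
Least of these is 18.

18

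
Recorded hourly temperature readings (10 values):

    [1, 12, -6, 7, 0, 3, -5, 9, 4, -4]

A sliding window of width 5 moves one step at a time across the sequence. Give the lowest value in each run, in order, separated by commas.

1 12 -6 7 0 → min -6
12 -6 7 0 3 → min -6
-6 7 0 3 -5 → min -6
7 0 3 -5 9 → min -5
0 3 -5 9 4 → min -5
3 -5 9 4 -4 → min -5

-6, -6, -6, -5, -5, -5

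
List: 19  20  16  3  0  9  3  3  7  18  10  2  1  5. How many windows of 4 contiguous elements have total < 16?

19 20 16 3 → sum 58
20 16 3 0 → sum 39
16 3 0 9 → sum 28
3 0 9 3 → sum 15  < 16 ✓
0 9 3 3 → sum 15  < 16 ✓
9 3 3 7 → sum 22
3 3 7 18 → sum 31
3 7 18 10 → sum 38
7 18 10 2 → sum 37
18 10 2 1 → sum 31
10 2 1 5 → sum 18
2 windows satisfy the condition.

2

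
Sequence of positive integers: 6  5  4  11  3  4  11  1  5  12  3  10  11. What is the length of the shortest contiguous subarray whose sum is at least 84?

add 6: running sum 6 < 84
add 5: running sum 11 < 84
add 4: running sum 15 < 84
add 11: running sum 26 < 84
add 3: running sum 29 < 84
add 4: running sum 33 < 84
add 11: running sum 44 < 84
add 1: running sum 45 < 84
add 5: running sum 50 < 84
add 12: running sum 62 < 84
add 3: running sum 65 < 84
add 10: running sum 75 < 84
end 12: [6, 5, 4, 11, 3, 4, 11, 1, 5, 12, 3, 10, 11] sum 86, len 13
Shortest qualifying length: 13.

13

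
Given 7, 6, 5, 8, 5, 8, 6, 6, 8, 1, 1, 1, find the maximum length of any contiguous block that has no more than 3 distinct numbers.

8

Extend right; when distinct count exceeds 3, shrink from the left:
[7] 1 distinct, len 1
[7, 6] 2 distinct, len 2
[7, 6, 5] 3 distinct, len 3
[6, 5, 8] 3 distinct, len 3
[6, 5, 8, 5] 3 distinct, len 4
[6, 5, 8, 5, 8] 3 distinct, len 5
[6, 5, 8, 5, 8, 6] 3 distinct, len 6
[6, 5, 8, 5, 8, 6, 6] 3 distinct, len 7
[6, 5, 8, 5, 8, 6, 6, 8] 3 distinct, len 8
[8, 6, 6, 8, 1] 3 distinct, len 5
[8, 6, 6, 8, 1, 1] 3 distinct, len 6
[8, 6, 6, 8, 1, 1, 1] 3 distinct, len 7
Longest length with ≤3 distinct: 8.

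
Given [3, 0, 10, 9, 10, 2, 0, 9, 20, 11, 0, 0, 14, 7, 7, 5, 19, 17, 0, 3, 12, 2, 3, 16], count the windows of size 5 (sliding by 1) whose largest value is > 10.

16

(3, 0, 10, 9, 10) → max 10
(0, 10, 9, 10, 2) → max 10
(10, 9, 10, 2, 0) → max 10
(9, 10, 2, 0, 9) → max 10
(10, 2, 0, 9, 20) → max 20  > 10 ✓
(2, 0, 9, 20, 11) → max 20  > 10 ✓
(0, 9, 20, 11, 0) → max 20  > 10 ✓
(9, 20, 11, 0, 0) → max 20  > 10 ✓
(20, 11, 0, 0, 14) → max 20  > 10 ✓
(11, 0, 0, 14, 7) → max 14  > 10 ✓
(0, 0, 14, 7, 7) → max 14  > 10 ✓
(0, 14, 7, 7, 5) → max 14  > 10 ✓
(14, 7, 7, 5, 19) → max 19  > 10 ✓
(7, 7, 5, 19, 17) → max 19  > 10 ✓
(7, 5, 19, 17, 0) → max 19  > 10 ✓
(5, 19, 17, 0, 3) → max 19  > 10 ✓
(19, 17, 0, 3, 12) → max 19  > 10 ✓
(17, 0, 3, 12, 2) → max 17  > 10 ✓
(0, 3, 12, 2, 3) → max 12  > 10 ✓
(3, 12, 2, 3, 16) → max 16  > 10 ✓
16 windows satisfy the condition.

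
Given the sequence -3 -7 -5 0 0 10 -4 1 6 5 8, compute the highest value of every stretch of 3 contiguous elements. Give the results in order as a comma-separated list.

(-3, -7, -5) → max -3
(-7, -5, 0) → max 0
(-5, 0, 0) → max 0
(0, 0, 10) → max 10
(0, 10, -4) → max 10
(10, -4, 1) → max 10
(-4, 1, 6) → max 6
(1, 6, 5) → max 6
(6, 5, 8) → max 8

-3, 0, 0, 10, 10, 10, 6, 6, 8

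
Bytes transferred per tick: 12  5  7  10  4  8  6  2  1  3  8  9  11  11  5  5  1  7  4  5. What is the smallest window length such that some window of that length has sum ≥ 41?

5

Extend right; whenever the sum reaches 41, record the length and shrink from the left:
add 12: running sum 12 < 41
add 5: running sum 17 < 41
add 7: running sum 24 < 41
add 10: running sum 34 < 41
add 4: running sum 38 < 41
end 5: [12, 5, 7, 10, 4, 8] sum 46, len 6
end 6: [12, 5, 7, 10, 4, 8, 6] sum 52, len 7
end 7: [5, 7, 10, 4, 8, 6, 2] sum 42, len 7
end 8: [5, 7, 10, 4, 8, 6, 2, 1] sum 43, len 8
end 9: [7, 10, 4, 8, 6, 2, 1, 3] sum 41, len 8
end 10: [10, 4, 8, 6, 2, 1, 3, 8] sum 42, len 8
end 11: [4, 8, 6, 2, 1, 3, 8, 9] sum 41, len 8
end 12: [8, 6, 2, 1, 3, 8, 9, 11] sum 48, len 8
end 13: [3, 8, 9, 11, 11] sum 42, len 5
end 14: [8, 9, 11, 11, 5] sum 44, len 5
end 15: [9, 11, 11, 5, 5] sum 41, len 5
end 16: [9, 11, 11, 5, 5, 1] sum 42, len 6
end 17: [9, 11, 11, 5, 5, 1, 7] sum 49, len 7
end 18: [11, 11, 5, 5, 1, 7, 4] sum 44, len 7
end 19: [11, 11, 5, 5, 1, 7, 4, 5] sum 49, len 8
Shortest qualifying length: 5.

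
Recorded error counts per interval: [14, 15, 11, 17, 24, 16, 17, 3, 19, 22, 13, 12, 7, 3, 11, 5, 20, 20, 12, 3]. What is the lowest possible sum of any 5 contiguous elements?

38

Each size-5 window and its sum:
14 15 11 17 24 → sum 81
15 11 17 24 16 → sum 83
11 17 24 16 17 → sum 85
17 24 16 17 3 → sum 77
24 16 17 3 19 → sum 79
16 17 3 19 22 → sum 77
17 3 19 22 13 → sum 74
3 19 22 13 12 → sum 69
19 22 13 12 7 → sum 73
22 13 12 7 3 → sum 57
13 12 7 3 11 → sum 46
12 7 3 11 5 → sum 38
7 3 11 5 20 → sum 46
3 11 5 20 20 → sum 59
11 5 20 20 12 → sum 68
5 20 20 12 3 → sum 60
Lowest of these is 38.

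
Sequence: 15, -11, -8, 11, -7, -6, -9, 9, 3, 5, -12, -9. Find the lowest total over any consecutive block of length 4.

-15

(15, -11, -8, 11) → sum 7
(-11, -8, 11, -7) → sum -15
(-8, 11, -7, -6) → sum -10
(11, -7, -6, -9) → sum -11
(-7, -6, -9, 9) → sum -13
(-6, -9, 9, 3) → sum -3
(-9, 9, 3, 5) → sum 8
(9, 3, 5, -12) → sum 5
(3, 5, -12, -9) → sum -13
Lowest of these is -15.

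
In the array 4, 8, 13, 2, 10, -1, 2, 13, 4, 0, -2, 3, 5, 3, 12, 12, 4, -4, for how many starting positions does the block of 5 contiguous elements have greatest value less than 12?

2

[4, 8, 13, 2, 10] → max 13
[8, 13, 2, 10, -1] → max 13
[13, 2, 10, -1, 2] → max 13
[2, 10, -1, 2, 13] → max 13
[10, -1, 2, 13, 4] → max 13
[-1, 2, 13, 4, 0] → max 13
[2, 13, 4, 0, -2] → max 13
[13, 4, 0, -2, 3] → max 13
[4, 0, -2, 3, 5] → max 5  < 12 ✓
[0, -2, 3, 5, 3] → max 5  < 12 ✓
[-2, 3, 5, 3, 12] → max 12
[3, 5, 3, 12, 12] → max 12
[5, 3, 12, 12, 4] → max 12
[3, 12, 12, 4, -4] → max 12
2 windows satisfy the condition.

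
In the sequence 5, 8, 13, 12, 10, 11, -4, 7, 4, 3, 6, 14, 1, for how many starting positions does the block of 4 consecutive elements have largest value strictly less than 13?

[5, 8, 13, 12] → max 13
[8, 13, 12, 10] → max 13
[13, 12, 10, 11] → max 13
[12, 10, 11, -4] → max 12  < 13 ✓
[10, 11, -4, 7] → max 11  < 13 ✓
[11, -4, 7, 4] → max 11  < 13 ✓
[-4, 7, 4, 3] → max 7  < 13 ✓
[7, 4, 3, 6] → max 7  < 13 ✓
[4, 3, 6, 14] → max 14
[3, 6, 14, 1] → max 14
5 windows satisfy the condition.

5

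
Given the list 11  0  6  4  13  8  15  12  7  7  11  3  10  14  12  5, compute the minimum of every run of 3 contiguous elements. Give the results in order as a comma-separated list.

0, 0, 4, 4, 8, 8, 7, 7, 7, 3, 3, 3, 10, 5

(11, 0, 6) → min 0
(0, 6, 4) → min 0
(6, 4, 13) → min 4
(4, 13, 8) → min 4
(13, 8, 15) → min 8
(8, 15, 12) → min 8
(15, 12, 7) → min 7
(12, 7, 7) → min 7
(7, 7, 11) → min 7
(7, 11, 3) → min 3
(11, 3, 10) → min 3
(3, 10, 14) → min 3
(10, 14, 12) → min 10
(14, 12, 5) → min 5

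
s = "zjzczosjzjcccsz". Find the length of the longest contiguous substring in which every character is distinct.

[z] len 1
[z, j] len 2
[j, z] len 2
[j, z, c] len 3
[c, z] len 2
[c, z, o] len 3
[c, z, o, s] len 4
[c, z, o, s, j] len 5
[o, s, j, z] len 4
[z, j] len 2
[z, j, c] len 3
[c] len 1
[c] len 1
[c, s] len 2
[c, s, z] len 3
Longest all-distinct length: 5.

5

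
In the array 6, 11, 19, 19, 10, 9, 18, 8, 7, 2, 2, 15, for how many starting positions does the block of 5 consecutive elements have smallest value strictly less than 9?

6

(6, 11, 19, 19, 10) → min 6  < 9 ✓
(11, 19, 19, 10, 9) → min 9
(19, 19, 10, 9, 18) → min 9
(19, 10, 9, 18, 8) → min 8  < 9 ✓
(10, 9, 18, 8, 7) → min 7  < 9 ✓
(9, 18, 8, 7, 2) → min 2  < 9 ✓
(18, 8, 7, 2, 2) → min 2  < 9 ✓
(8, 7, 2, 2, 15) → min 2  < 9 ✓
6 windows satisfy the condition.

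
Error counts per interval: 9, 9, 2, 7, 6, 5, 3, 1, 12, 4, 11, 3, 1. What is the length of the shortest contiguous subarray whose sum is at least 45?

8

add 9: running sum 9 < 45
add 9: running sum 18 < 45
add 2: running sum 20 < 45
add 7: running sum 27 < 45
add 6: running sum 33 < 45
add 5: running sum 38 < 45
add 3: running sum 41 < 45
add 1: running sum 42 < 45
add 12: shortest ending here [9, 2, 7, 6, 5, 3, 1, 12] sum 45, len 8
add 4: shortest ending here [9, 2, 7, 6, 5, 3, 1, 12, 4] sum 49, len 9
add 11: shortest ending here [7, 6, 5, 3, 1, 12, 4, 11] sum 49, len 8
add 3: shortest ending here [6, 5, 3, 1, 12, 4, 11, 3] sum 45, len 8
add 1: shortest ending here [6, 5, 3, 1, 12, 4, 11, 3, 1] sum 46, len 9
Shortest qualifying length: 8.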